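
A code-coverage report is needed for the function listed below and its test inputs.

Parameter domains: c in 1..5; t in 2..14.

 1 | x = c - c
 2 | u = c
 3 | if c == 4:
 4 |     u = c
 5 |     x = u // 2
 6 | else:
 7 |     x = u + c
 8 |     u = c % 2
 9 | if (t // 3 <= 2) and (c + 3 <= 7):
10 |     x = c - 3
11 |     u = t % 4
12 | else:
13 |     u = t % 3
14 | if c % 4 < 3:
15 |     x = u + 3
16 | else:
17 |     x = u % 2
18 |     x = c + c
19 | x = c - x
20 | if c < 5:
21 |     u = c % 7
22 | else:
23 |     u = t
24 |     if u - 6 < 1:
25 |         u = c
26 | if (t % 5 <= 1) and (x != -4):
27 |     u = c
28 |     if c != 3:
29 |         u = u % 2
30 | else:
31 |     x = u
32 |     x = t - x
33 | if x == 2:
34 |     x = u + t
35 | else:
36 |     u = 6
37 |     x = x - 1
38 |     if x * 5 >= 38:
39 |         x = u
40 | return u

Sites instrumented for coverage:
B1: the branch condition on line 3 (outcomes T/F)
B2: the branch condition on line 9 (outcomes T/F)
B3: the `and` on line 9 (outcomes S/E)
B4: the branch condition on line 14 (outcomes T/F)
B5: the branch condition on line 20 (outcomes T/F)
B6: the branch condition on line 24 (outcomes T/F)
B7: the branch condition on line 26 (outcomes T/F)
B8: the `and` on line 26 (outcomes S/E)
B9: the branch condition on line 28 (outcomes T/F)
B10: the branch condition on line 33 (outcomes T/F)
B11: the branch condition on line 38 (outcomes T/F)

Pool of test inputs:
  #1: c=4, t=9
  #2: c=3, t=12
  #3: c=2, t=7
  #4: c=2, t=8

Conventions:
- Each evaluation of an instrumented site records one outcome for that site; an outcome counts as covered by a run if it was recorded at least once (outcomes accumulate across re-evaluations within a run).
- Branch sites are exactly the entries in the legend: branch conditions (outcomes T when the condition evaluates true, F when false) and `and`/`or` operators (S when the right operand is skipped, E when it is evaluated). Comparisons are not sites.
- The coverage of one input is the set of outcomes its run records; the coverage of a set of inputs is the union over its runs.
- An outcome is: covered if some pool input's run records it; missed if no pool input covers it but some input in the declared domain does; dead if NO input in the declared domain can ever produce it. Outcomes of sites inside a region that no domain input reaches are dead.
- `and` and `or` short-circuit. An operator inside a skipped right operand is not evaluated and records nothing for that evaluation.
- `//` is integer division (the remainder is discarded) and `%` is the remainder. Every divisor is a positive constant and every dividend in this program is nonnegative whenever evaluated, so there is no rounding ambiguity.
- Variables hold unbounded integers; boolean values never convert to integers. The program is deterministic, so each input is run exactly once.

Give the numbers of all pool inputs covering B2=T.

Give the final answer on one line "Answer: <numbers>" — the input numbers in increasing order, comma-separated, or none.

input #1 (c=4, t=9): misses B2=T
input #2 (c=3, t=12): misses B2=T
input #3 (c=2, t=7): covers B2=T
input #4 (c=2, t=8): covers B2=T

Answer: 3, 4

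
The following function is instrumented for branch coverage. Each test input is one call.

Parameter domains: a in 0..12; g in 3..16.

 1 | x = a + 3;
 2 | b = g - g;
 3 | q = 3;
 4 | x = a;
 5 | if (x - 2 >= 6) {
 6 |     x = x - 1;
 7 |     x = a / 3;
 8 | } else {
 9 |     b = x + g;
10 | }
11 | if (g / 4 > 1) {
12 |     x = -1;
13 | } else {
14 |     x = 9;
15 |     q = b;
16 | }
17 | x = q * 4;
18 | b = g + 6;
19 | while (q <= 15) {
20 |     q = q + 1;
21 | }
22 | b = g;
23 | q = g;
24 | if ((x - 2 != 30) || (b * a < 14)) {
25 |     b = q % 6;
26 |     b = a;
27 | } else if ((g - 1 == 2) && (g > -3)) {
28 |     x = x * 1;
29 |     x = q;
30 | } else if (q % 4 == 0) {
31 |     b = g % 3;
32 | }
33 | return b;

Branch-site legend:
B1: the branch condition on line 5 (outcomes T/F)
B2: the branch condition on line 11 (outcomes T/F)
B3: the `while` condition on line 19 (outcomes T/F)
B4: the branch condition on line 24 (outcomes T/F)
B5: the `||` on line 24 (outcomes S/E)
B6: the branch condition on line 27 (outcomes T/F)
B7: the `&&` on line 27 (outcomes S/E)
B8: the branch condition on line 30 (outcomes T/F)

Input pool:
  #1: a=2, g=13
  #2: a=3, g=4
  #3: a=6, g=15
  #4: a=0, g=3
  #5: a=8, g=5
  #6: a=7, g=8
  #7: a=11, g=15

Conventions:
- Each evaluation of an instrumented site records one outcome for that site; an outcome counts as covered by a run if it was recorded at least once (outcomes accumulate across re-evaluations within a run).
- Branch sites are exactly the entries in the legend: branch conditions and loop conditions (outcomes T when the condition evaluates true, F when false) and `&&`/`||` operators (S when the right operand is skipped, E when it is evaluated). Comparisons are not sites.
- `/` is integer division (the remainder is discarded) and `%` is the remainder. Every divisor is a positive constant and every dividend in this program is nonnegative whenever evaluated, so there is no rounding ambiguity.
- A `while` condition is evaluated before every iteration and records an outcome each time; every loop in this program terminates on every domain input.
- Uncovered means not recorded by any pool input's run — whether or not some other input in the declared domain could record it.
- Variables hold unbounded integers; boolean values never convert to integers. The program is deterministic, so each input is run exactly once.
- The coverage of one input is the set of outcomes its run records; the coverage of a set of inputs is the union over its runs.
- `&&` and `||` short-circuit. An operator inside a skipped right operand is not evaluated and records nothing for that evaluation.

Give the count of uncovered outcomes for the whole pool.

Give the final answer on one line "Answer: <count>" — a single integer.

#1 (a=2, g=13) -> B1->F, B2->T, B3->T, B3->T, B3->T, B3->T, B3->T, B3->T, B3->T, B3->T, B3->T, B3->T, B3->T, B3->T, ...; covered: B1=F, B2=T, B3=T, B3=F, B4=T, B5=S
#2 (a=3, g=4) -> B1->F, B2->F, B3->T, B3->T, B3->T, B3->T, B3->T, B3->T, B3->T, B3->T, B3->T, B3->F, B5->S, B4->T; covered: B1=F, B2=F, B3=T, B3=F, B4=T, B5=S
#3 (a=6, g=15) -> B1->F, B2->T, B3->T, B3->T, B3->T, B3->T, B3->T, B3->T, B3->T, B3->T, B3->T, B3->T, B3->T, B3->T, ...; covered: B1=F, B2=T, B3=T, B3=F, B4=T, B5=S
#4 (a=0, g=3) -> B1->F, B2->F, B3->T, B3->T, B3->T, B3->T, B3->T, B3->T, B3->T, B3->T, B3->T, B3->T, B3->T, B3->T, ...; covered: B1=F, B2=F, B3=T, B3=F, B4=T, B5=S
#5 (a=8, g=5) -> B1->T, B2->F, B3->T, B3->T, B3->T, B3->T, B3->T, B3->T, B3->T, B3->T, B3->T, B3->T, B3->T, B3->T, ...; covered: B1=T, B2=F, B3=T, B3=F, B4=T, B5=S
#6 (a=7, g=8) -> B1->F, B2->T, B3->T, B3->T, B3->T, B3->T, B3->T, B3->T, B3->T, B3->T, B3->T, B3->T, B3->T, B3->T, ...; covered: B1=F, B2=T, B3=T, B3=F, B4=T, B5=S
#7 (a=11, g=15) -> B1->T, B2->T, B3->T, B3->T, B3->T, B3->T, B3->T, B3->T, B3->T, B3->T, B3->T, B3->T, B3->T, B3->T, ...; covered: B1=T, B2=T, B3=T, B3=F, B4=T, B5=S
union over the pool: B1=T, B1=F, B2=T, B2=F, B3=T, B3=F, B4=T, B5=S
uncovered (8 of 16): B4=F, B5=E, B6=T, B6=F, B7=S, B7=E, B8=T, B8=F

Answer: 8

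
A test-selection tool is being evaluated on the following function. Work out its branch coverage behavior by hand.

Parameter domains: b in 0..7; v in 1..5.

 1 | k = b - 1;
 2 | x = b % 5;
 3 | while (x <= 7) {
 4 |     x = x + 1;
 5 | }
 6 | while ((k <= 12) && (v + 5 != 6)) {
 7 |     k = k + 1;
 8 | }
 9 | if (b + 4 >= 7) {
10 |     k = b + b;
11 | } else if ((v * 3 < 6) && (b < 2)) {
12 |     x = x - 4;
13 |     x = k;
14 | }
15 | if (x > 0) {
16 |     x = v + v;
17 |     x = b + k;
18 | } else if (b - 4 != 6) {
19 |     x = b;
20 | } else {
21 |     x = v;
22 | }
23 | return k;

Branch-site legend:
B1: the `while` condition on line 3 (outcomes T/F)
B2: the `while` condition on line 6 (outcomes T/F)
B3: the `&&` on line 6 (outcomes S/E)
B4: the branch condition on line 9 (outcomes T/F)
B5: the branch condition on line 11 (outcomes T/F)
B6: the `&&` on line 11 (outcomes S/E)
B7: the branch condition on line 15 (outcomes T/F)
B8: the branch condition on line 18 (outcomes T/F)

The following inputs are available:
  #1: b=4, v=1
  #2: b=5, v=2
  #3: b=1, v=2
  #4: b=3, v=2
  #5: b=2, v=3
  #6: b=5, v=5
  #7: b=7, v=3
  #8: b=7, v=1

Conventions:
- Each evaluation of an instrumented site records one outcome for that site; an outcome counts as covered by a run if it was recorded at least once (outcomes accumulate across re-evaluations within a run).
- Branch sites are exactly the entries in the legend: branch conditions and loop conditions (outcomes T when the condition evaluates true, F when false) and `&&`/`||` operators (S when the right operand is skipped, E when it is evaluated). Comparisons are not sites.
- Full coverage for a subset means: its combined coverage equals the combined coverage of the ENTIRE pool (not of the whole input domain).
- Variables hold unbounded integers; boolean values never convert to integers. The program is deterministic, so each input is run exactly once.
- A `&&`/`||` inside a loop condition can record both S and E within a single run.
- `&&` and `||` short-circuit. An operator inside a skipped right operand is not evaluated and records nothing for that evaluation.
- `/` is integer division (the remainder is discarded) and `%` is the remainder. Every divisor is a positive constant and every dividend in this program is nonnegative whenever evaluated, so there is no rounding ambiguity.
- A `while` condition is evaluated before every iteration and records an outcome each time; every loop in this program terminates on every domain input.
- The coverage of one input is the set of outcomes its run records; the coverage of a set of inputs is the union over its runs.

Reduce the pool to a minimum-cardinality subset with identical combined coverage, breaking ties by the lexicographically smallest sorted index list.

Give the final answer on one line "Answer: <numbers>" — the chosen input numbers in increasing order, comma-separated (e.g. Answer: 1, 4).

test 1 (b=4, v=1) fires B1->T, B1->T, B1->T, B1->T, B1->F, B3->E, B2->F, B4->T, B7->T; hits B1=T, B1=F, B2=F, B3=E, B4=T, B7=T
test 2 (b=5, v=2) fires B1->T, B1->T, B1->T, B1->T, B1->T, B1->T, B1->T, B1->T, B1->F, B3->E, B2->T, B3->E, B2->T, B3->E, ...; hits B1=T, B1=F, B2=T, B2=F, B3=S, B3=E, B4=T, B7=T
test 3 (b=1, v=2) fires B1->T, B1->T, B1->T, B1->T, B1->T, B1->T, B1->T, B1->F, B3->E, B2->T, B3->E, B2->T, B3->E, B2->T, ...; hits B1=T, B1=F, B2=T, B2=F, B3=S, B3=E, B4=F, B5=F, B6=S, B7=T
test 4 (b=3, v=2) fires B1->T, B1->T, B1->T, B1->T, B1->T, B1->F, B3->E, B2->T, B3->E, B2->T, B3->E, B2->T, B3->E, B2->T, ...; hits B1=T, B1=F, B2=T, B2=F, B3=S, B3=E, B4=T, B7=T
test 5 (b=2, v=3) fires B1->T, B1->T, B1->T, B1->T, B1->T, B1->T, B1->F, B3->E, B2->T, B3->E, B2->T, B3->E, B2->T, B3->E, ...; hits B1=T, B1=F, B2=T, B2=F, B3=S, B3=E, B4=F, B5=F, B6=S, B7=T
test 6 (b=5, v=5) fires B1->T, B1->T, B1->T, B1->T, B1->T, B1->T, B1->T, B1->T, B1->F, B3->E, B2->T, B3->E, B2->T, B3->E, ...; hits B1=T, B1=F, B2=T, B2=F, B3=S, B3=E, B4=T, B7=T
test 7 (b=7, v=3) fires B1->T, B1->T, B1->T, B1->T, B1->T, B1->T, B1->F, B3->E, B2->T, B3->E, B2->T, B3->E, B2->T, B3->E, ...; hits B1=T, B1=F, B2=T, B2=F, B3=S, B3=E, B4=T, B7=T
test 8 (b=7, v=1) fires B1->T, B1->T, B1->T, B1->T, B1->T, B1->T, B1->F, B3->E, B2->F, B4->T, B7->T; hits B1=T, B1=F, B2=F, B3=E, B4=T, B7=T
union over all inputs: B1=T, B1=F, B2=T, B2=F, B3=S, B3=E, B4=T, B4=F, B5=F, B6=S, B7=T (11 outcomes)
checked all size-1 subsets: none covers 11 outcomes (max 10/11)
inputs {1, 3} (size 2) cover everything; no size-2 subset with a lexicographically smaller index list covers all 11

Answer: 1, 3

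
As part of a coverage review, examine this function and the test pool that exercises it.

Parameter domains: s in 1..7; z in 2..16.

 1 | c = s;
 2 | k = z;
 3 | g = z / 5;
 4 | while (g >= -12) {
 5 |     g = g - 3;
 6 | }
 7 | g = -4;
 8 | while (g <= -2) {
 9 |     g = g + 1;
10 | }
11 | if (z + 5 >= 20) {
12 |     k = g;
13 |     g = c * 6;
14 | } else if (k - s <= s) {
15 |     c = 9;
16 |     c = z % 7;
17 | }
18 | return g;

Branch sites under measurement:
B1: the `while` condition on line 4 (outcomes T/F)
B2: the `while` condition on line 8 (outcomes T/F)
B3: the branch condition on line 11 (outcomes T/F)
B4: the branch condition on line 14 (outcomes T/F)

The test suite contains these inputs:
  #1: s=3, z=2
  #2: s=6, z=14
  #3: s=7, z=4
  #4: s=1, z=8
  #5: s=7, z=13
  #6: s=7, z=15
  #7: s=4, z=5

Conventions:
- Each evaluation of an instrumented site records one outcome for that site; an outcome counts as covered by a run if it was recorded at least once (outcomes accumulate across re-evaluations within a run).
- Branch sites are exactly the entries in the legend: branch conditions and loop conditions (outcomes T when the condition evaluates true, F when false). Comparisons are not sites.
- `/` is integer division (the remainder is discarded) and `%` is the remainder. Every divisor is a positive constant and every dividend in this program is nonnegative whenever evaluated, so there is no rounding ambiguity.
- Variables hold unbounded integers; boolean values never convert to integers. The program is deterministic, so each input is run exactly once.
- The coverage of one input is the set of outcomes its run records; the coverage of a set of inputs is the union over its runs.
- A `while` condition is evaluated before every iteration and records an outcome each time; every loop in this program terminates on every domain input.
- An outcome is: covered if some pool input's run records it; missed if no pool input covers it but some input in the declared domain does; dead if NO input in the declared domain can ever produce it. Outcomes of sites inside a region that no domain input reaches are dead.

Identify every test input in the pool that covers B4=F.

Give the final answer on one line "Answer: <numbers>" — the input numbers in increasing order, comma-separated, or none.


input #1 (s=3, z=2): does not produce B4=F
input #2 (s=6, z=14): produces B4=F
input #3 (s=7, z=4): does not produce B4=F
input #4 (s=1, z=8): produces B4=F
input #5 (s=7, z=13): does not produce B4=F
input #6 (s=7, z=15): does not produce B4=F
input #7 (s=4, z=5): does not produce B4=F
Answer: 2, 4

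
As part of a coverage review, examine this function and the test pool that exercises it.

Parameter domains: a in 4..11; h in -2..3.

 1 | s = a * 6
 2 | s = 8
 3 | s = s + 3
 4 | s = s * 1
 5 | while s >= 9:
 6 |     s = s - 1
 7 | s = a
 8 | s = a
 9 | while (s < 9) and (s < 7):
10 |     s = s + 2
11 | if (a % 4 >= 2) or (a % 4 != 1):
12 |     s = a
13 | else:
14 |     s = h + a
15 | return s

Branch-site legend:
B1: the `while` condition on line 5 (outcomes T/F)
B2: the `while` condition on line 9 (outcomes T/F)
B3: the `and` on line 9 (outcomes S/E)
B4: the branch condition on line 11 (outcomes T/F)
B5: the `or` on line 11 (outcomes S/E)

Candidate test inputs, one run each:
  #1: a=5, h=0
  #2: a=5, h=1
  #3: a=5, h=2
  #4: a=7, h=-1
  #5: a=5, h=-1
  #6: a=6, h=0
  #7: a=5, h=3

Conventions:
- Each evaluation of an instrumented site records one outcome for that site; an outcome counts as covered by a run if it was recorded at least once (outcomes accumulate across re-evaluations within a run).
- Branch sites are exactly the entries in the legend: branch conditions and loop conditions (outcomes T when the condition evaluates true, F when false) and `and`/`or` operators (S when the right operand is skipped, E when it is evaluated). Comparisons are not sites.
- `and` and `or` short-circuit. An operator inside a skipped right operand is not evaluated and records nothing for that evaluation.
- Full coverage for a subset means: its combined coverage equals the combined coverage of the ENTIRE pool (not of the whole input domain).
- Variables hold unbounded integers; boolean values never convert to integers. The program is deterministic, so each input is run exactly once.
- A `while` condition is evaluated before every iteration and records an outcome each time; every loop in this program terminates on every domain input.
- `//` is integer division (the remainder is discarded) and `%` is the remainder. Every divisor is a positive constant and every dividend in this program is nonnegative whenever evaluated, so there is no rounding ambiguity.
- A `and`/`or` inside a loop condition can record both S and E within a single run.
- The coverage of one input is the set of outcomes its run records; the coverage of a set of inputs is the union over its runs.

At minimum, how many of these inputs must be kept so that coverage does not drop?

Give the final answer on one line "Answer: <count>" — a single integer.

input #1, a=5, h=0: outcomes B1=T, B1=F, B2=T, B2=F, B3=E, B4=F, B5=E
input #2, a=5, h=1: outcomes B1=T, B1=F, B2=T, B2=F, B3=E, B4=F, B5=E
input #3, a=5, h=2: outcomes B1=T, B1=F, B2=T, B2=F, B3=E, B4=F, B5=E
input #4, a=7, h=-1: outcomes B1=T, B1=F, B2=F, B3=E, B4=T, B5=S
input #5, a=5, h=-1: outcomes B1=T, B1=F, B2=T, B2=F, B3=E, B4=F, B5=E
input #6, a=6, h=0: outcomes B1=T, B1=F, B2=T, B2=F, B3=E, B4=T, B5=S
input #7, a=5, h=3: outcomes B1=T, B1=F, B2=T, B2=F, B3=E, B4=F, B5=E
the full pool covers 9 outcomes: B1=T, B1=F, B2=T, B2=F, B3=E, B4=T, B4=F, B5=S, B5=E
every size-1 subset falls short of the 9 outcomes (best: 7/9)
the canonical winner is {1, 4}: size 2, full 9-outcome coverage, earliest index list among size-2 covers

Answer: 2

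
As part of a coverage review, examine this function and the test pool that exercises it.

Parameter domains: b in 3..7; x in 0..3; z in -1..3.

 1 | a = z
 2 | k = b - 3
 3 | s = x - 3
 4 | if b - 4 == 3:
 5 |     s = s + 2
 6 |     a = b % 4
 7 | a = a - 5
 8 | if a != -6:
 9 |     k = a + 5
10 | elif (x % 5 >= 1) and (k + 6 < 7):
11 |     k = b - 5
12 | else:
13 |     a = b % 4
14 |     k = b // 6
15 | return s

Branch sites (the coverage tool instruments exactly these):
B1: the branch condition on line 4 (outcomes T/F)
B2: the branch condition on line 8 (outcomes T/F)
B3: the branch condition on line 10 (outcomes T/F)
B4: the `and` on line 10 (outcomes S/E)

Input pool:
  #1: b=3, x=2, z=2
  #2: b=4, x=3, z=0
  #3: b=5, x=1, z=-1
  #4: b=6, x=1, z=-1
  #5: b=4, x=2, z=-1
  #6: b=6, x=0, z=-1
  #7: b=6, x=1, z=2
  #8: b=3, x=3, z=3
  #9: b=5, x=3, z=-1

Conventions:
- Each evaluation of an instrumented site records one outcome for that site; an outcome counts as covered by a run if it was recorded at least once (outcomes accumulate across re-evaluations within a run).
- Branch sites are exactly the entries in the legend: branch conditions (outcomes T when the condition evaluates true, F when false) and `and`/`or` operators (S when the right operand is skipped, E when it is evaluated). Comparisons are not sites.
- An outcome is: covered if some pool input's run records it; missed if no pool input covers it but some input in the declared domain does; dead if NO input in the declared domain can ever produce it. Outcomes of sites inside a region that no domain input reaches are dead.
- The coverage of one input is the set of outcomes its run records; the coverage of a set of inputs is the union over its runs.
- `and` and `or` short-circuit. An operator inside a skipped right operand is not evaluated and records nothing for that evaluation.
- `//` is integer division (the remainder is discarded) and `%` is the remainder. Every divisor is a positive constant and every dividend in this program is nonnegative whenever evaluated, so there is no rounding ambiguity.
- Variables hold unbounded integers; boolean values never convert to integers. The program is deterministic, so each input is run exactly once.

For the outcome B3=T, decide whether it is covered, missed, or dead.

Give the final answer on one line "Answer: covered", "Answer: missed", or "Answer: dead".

no pool input records B3=T
but domain input (b=3, x=1, z=-1) does record it -> reachable, so missed

Answer: missed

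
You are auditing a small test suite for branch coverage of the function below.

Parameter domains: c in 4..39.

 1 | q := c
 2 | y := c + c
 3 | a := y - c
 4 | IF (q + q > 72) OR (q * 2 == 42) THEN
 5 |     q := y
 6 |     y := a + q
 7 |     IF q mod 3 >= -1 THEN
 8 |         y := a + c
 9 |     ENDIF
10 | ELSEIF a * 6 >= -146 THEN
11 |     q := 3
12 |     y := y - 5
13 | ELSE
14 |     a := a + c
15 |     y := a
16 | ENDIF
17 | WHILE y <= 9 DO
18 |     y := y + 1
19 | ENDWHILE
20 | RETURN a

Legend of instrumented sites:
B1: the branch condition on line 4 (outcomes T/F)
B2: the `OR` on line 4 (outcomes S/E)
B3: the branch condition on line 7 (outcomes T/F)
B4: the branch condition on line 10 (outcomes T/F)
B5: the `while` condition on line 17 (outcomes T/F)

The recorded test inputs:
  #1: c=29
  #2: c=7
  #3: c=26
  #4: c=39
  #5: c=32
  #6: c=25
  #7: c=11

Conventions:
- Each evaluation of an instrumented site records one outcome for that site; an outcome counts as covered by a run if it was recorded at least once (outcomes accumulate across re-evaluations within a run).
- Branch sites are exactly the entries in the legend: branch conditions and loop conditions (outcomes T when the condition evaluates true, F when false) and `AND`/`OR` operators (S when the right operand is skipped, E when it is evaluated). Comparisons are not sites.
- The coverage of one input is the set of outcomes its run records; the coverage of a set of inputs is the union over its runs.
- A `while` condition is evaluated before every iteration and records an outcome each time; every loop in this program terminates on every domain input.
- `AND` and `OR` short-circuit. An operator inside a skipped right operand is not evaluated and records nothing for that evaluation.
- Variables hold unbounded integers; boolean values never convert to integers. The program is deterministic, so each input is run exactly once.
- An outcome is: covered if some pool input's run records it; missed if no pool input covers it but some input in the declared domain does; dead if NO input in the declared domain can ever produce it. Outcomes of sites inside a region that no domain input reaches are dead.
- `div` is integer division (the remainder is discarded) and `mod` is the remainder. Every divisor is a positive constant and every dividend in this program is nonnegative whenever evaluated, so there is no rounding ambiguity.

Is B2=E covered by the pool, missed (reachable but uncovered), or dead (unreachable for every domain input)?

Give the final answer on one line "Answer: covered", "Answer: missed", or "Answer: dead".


B2=E is recorded by pool input(s) 1, 2, 3, 5, 6, 7 -> covered
Answer: covered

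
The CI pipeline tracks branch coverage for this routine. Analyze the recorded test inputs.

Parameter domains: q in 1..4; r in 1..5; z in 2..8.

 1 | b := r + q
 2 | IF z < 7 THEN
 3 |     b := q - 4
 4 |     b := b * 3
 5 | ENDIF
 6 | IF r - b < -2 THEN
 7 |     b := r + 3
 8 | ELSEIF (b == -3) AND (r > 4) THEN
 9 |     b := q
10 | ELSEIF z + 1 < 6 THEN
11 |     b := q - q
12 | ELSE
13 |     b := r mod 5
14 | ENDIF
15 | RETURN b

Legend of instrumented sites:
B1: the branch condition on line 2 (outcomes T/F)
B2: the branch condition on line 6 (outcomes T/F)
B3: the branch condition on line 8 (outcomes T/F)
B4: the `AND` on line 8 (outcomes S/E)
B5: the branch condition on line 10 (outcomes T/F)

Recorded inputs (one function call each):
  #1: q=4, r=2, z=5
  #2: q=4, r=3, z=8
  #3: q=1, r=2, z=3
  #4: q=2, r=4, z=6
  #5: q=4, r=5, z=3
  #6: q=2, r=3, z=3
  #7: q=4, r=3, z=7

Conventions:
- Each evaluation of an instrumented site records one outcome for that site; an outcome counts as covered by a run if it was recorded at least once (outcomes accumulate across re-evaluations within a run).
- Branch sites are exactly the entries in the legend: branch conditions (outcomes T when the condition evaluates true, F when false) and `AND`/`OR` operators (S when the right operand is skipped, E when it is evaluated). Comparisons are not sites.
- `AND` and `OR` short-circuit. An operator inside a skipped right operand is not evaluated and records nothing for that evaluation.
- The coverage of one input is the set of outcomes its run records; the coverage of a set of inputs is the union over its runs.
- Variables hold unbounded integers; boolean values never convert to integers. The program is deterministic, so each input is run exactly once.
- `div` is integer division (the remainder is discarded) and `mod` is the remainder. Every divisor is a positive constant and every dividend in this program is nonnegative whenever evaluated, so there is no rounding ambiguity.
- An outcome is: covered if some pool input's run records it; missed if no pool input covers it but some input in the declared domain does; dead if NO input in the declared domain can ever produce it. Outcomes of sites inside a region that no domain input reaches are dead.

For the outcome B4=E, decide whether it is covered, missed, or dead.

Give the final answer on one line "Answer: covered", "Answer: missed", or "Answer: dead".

no pool input records B4=E
but domain input (q=3, r=1, z=2) does record it -> reachable, so missed

Answer: missed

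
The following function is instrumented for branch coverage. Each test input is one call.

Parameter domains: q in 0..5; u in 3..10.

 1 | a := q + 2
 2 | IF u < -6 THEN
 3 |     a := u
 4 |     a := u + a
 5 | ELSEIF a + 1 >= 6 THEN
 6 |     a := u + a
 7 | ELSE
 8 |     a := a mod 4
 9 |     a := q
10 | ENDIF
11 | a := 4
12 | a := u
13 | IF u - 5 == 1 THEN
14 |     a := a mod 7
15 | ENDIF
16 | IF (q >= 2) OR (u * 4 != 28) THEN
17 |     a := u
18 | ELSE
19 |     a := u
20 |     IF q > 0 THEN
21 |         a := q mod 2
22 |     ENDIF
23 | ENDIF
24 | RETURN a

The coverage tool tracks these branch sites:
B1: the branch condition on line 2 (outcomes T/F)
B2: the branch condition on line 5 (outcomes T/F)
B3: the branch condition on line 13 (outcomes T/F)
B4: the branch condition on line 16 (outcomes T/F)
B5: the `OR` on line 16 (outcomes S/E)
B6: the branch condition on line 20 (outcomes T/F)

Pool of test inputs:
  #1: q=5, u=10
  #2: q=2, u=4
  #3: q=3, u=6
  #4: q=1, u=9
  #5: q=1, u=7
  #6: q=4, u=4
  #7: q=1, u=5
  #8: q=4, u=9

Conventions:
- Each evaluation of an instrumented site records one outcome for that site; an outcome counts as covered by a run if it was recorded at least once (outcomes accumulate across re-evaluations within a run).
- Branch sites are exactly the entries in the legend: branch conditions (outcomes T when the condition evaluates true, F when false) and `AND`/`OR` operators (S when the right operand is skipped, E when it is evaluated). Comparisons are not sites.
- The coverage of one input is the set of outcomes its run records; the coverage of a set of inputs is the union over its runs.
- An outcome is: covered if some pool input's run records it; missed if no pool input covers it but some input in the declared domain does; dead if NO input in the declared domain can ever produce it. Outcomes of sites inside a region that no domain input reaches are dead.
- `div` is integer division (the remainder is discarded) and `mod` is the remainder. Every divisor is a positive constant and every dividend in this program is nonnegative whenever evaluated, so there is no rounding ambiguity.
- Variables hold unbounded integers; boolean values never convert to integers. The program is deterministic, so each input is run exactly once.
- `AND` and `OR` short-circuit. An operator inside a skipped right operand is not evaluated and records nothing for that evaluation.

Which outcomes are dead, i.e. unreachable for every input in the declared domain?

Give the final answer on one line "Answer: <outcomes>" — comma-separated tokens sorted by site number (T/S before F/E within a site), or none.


checking every outcome against all 48 domain inputs:
  B1=T: zero occurrences over every domain input -> dead
  reachable outcomes have witnesses, e.g. B1=F (e.g. q=0, u=3), B2=T (e.g. q=3, u=3), B2=F (e.g. q=0, u=3), B3=T (e.g. q=0, u=6)
Answer: B1=T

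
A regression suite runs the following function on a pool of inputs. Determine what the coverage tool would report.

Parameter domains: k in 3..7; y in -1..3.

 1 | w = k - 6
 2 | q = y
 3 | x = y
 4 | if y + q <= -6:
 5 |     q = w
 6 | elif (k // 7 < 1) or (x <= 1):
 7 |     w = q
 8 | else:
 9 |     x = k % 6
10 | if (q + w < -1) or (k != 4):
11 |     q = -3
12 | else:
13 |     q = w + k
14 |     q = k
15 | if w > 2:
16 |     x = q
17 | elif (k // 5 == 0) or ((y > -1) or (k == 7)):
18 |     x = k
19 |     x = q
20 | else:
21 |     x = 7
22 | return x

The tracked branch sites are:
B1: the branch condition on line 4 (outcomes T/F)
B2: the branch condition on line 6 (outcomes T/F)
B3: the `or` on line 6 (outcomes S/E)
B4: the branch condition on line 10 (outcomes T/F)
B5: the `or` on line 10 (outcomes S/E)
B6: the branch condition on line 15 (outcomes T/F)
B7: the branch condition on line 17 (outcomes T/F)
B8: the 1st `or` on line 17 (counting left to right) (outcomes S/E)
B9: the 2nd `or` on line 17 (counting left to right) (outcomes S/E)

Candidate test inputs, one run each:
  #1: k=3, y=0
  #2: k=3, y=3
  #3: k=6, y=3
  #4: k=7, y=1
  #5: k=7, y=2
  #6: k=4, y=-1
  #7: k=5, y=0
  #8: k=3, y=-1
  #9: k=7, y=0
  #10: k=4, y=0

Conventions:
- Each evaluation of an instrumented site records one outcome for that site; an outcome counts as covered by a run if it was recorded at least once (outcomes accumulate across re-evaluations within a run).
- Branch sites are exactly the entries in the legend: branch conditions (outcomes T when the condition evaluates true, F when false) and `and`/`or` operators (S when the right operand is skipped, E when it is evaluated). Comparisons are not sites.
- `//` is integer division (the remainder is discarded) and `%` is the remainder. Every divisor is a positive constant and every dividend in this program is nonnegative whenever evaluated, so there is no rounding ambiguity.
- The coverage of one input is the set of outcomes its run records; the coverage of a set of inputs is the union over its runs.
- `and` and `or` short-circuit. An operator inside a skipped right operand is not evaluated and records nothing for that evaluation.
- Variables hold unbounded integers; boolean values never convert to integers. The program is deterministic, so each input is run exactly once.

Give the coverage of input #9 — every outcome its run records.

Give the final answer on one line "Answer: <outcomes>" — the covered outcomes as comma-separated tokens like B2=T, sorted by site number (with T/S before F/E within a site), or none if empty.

Event log for input #9 (k=7, y=0):
  B1->F, B3->E, B2->T, B5->E, B4->T, B6->F, B8->E, B9->S, B7->T
deduplicating events, the covered set is: B1=F, B2=T, B3=E, B4=T, B5=E, B6=F, B7=T, B8=E, B9=S

Answer: B1=F, B2=T, B3=E, B4=T, B5=E, B6=F, B7=T, B8=E, B9=S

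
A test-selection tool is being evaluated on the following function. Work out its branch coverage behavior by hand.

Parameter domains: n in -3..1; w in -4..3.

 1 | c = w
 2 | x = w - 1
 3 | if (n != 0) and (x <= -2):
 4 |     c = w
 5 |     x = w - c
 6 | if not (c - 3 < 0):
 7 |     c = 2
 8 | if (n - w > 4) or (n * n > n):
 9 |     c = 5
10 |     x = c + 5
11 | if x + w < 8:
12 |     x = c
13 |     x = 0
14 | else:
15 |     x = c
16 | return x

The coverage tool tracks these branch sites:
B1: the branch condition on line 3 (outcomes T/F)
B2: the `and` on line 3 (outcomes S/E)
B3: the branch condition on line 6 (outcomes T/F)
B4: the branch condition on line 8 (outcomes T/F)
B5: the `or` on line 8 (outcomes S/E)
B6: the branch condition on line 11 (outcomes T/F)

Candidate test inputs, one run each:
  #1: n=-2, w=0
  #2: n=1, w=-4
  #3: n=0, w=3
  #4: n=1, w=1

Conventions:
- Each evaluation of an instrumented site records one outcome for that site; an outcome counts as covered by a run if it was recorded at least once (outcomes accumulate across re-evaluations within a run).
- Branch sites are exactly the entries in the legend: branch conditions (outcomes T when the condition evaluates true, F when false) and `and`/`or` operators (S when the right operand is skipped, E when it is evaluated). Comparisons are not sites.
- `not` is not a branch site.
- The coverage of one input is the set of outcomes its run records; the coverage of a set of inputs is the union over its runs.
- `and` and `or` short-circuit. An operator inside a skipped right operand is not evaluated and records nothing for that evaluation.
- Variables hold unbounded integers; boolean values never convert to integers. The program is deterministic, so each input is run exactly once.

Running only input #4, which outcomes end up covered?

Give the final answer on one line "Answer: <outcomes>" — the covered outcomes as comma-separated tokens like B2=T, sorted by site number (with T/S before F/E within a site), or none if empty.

Simulating input #4 (n=1, w=1) step by step:
  B2->E, B1->F, B3->F, B5->E, B4->F, B6->T
collecting distinct outcomes: B1=F, B2=E, B3=F, B4=F, B5=E, B6=T

Answer: B1=F, B2=E, B3=F, B4=F, B5=E, B6=T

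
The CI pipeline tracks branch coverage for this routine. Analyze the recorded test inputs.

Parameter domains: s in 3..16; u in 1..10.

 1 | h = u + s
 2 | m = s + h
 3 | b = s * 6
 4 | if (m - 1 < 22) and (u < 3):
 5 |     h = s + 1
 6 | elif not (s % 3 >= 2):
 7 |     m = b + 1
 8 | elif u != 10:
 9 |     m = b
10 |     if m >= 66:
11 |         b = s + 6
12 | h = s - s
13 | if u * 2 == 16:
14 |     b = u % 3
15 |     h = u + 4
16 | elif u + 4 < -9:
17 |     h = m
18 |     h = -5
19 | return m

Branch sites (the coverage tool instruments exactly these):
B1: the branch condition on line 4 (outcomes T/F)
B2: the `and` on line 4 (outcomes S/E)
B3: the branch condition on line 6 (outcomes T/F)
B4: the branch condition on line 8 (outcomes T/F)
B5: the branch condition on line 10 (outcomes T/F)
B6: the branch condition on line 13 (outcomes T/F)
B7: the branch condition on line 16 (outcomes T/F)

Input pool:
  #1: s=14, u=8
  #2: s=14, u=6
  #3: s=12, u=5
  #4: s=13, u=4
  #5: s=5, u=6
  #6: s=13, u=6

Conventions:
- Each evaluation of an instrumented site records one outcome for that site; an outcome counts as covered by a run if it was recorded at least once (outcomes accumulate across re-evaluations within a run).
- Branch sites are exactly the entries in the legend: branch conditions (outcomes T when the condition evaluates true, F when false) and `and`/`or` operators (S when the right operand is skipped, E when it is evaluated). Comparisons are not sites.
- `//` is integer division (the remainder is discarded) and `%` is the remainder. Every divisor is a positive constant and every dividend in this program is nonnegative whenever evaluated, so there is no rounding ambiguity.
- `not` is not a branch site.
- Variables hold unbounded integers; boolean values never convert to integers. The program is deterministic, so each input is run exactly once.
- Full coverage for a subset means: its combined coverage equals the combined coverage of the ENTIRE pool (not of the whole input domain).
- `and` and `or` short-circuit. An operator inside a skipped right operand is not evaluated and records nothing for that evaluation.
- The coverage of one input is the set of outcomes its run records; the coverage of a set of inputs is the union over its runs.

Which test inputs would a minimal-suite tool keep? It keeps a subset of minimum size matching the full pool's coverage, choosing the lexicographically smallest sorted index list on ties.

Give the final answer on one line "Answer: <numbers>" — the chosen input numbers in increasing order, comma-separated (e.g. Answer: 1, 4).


#1 (s=14, u=8) -> B2->S, B1->F, B3->F, B4->T, B5->T, B6->T; covered: B1=F, B2=S, B3=F, B4=T, B5=T, B6=T
#2 (s=14, u=6) -> B2->S, B1->F, B3->F, B4->T, B5->T, B6->F, B7->F; covered: B1=F, B2=S, B3=F, B4=T, B5=T, B6=F, B7=F
#3 (s=12, u=5) -> B2->S, B1->F, B3->T, B6->F, B7->F; covered: B1=F, B2=S, B3=T, B6=F, B7=F
#4 (s=13, u=4) -> B2->S, B1->F, B3->T, B6->F, B7->F; covered: B1=F, B2=S, B3=T, B6=F, B7=F
#5 (s=5, u=6) -> B2->E, B1->F, B3->F, B4->T, B5->F, B6->F, B7->F; covered: B1=F, B2=E, B3=F, B4=T, B5=F, B6=F, B7=F
#6 (s=13, u=6) -> B2->S, B1->F, B3->T, B6->F, B7->F; covered: B1=F, B2=S, B3=T, B6=F, B7=F
union over all inputs: B1=F, B2=S, B2=E, B3=T, B3=F, B4=T, B5=T, B5=F, B6=T, B6=F, B7=F (11 outcomes)
no size-1 subset reaches all 11 outcomes (best union: 7/11)
no size-2 subset reaches all 11 outcomes (best union: 10/11)
the canonical winner is {1, 3, 5}: size 3, full 11-outcome coverage, earliest index list among size-3 covers
Answer: 1, 3, 5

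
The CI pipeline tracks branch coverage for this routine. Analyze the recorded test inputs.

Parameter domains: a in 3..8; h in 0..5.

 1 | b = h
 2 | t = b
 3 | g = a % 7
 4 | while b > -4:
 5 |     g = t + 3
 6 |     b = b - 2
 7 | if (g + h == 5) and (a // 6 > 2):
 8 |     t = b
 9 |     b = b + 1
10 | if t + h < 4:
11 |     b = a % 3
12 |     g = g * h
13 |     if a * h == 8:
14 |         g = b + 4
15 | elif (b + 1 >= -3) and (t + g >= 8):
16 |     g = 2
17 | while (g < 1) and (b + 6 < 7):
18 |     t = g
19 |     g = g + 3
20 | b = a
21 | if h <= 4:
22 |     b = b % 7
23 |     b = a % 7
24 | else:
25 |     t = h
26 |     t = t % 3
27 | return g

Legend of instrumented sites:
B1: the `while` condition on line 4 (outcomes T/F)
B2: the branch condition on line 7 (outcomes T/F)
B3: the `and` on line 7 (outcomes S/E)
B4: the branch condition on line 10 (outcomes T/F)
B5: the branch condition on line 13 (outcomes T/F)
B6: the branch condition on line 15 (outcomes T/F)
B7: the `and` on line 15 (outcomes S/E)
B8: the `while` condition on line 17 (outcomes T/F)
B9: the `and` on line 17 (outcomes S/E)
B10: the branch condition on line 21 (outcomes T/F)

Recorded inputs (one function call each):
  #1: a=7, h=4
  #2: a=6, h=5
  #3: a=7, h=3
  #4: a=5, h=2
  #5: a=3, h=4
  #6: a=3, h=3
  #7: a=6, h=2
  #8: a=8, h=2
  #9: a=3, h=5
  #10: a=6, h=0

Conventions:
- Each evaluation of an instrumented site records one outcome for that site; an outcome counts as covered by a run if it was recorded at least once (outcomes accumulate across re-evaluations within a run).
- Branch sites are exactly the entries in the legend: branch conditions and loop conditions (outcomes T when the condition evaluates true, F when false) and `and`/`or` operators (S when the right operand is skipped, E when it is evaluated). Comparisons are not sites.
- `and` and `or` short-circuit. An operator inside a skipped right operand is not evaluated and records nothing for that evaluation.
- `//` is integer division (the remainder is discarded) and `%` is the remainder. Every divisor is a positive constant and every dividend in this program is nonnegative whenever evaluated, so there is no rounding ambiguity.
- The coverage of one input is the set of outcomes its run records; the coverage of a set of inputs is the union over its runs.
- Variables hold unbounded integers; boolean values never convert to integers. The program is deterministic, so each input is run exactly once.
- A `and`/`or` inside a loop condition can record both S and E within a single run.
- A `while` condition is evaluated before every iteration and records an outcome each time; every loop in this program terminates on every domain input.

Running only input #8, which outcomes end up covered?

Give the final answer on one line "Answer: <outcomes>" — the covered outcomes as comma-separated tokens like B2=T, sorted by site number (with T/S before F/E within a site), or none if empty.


Simulating input #8 (a=8, h=2) step by step:
  B1->T, B1->T, B1->T, B1->F, B3->S, B2->F, B4->F, B7->E, B6->F, B9->S
  B8->F, B10->T
as a set, this run covers: B1=T, B1=F, B2=F, B3=S, B4=F, B6=F, B7=E, B8=F, B9=S, B10=T
Answer: B1=T, B1=F, B2=F, B3=S, B4=F, B6=F, B7=E, B8=F, B9=S, B10=T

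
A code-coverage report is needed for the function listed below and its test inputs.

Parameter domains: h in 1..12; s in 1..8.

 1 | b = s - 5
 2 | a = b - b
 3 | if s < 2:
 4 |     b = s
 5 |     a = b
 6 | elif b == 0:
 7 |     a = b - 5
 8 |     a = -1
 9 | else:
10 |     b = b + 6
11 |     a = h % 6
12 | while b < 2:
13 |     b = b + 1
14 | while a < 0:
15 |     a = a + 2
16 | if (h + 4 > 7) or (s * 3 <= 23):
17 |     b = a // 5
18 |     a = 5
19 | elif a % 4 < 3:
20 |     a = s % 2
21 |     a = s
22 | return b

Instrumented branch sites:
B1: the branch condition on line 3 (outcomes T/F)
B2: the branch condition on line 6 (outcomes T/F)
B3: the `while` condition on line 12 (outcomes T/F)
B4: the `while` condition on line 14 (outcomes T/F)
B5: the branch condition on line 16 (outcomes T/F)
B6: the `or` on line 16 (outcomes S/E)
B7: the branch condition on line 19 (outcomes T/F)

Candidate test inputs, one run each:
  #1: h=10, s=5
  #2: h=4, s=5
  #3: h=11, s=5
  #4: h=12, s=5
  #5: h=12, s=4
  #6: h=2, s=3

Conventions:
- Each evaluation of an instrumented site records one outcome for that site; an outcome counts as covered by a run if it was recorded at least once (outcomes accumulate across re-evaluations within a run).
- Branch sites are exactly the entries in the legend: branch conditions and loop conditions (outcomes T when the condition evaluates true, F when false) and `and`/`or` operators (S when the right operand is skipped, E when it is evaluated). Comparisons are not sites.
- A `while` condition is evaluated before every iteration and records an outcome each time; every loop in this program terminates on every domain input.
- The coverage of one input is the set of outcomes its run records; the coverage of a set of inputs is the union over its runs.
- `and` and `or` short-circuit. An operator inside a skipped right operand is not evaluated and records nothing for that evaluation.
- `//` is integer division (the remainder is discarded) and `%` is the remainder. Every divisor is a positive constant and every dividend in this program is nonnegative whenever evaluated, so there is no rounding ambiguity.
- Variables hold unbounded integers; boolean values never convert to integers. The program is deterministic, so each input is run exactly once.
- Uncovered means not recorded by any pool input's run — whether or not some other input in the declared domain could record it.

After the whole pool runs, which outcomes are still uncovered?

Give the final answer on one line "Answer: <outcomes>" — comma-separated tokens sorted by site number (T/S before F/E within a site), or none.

test 1 (h=10, s=5) fires B1->F, B2->T, B3->T, B3->T, B3->F, B4->T, B4->F, B6->S, B5->T; hits B1=F, B2=T, B3=T, B3=F, B4=T, B4=F, B5=T, B6=S
test 2 (h=4, s=5) fires B1->F, B2->T, B3->T, B3->T, B3->F, B4->T, B4->F, B6->S, B5->T; hits B1=F, B2=T, B3=T, B3=F, B4=T, B4=F, B5=T, B6=S
test 3 (h=11, s=5) fires B1->F, B2->T, B3->T, B3->T, B3->F, B4->T, B4->F, B6->S, B5->T; hits B1=F, B2=T, B3=T, B3=F, B4=T, B4=F, B5=T, B6=S
test 4 (h=12, s=5) fires B1->F, B2->T, B3->T, B3->T, B3->F, B4->T, B4->F, B6->S, B5->T; hits B1=F, B2=T, B3=T, B3=F, B4=T, B4=F, B5=T, B6=S
test 5 (h=12, s=4) fires B1->F, B2->F, B3->F, B4->F, B6->S, B5->T; hits B1=F, B2=F, B3=F, B4=F, B5=T, B6=S
test 6 (h=2, s=3) fires B1->F, B2->F, B3->F, B4->F, B6->E, B5->T; hits B1=F, B2=F, B3=F, B4=F, B5=T, B6=E
union over the pool: B1=F, B2=T, B2=F, B3=T, B3=F, B4=T, B4=F, B5=T, B6=S, B6=E
uncovered (4 of 14): B1=T, B5=F, B7=T, B7=F

Answer: B1=T, B5=F, B7=T, B7=F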